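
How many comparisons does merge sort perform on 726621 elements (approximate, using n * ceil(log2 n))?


Recursion depth: ceil(log2(726621)) = 20
Each recursion level merges n = 726621 elements
Total = 726621 * 20 = 14532420


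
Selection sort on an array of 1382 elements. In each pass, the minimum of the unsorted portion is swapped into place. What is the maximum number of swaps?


Selection sort performs one swap per pass:
  Pass 1: find min in positions 0 to 1381, swap with position 0
  Pass 2: find min in positions 1 to 1381, swap with position 1
  Pass 3: find min in positions 2 to 1381, swap with position 2
  Pass 4: find min in positions 3 to 1381, swap with position 3
  Pass 5: find min in positions 4 to 1381, swap with position 4
  ... (1376 more passes)
Total passes (and swaps) = n - 1 = 1382 - 1 = 1381


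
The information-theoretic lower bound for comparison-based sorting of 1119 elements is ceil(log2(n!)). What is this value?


A binary decision tree of height h has at most 2^h leaves and needs at least n! of them, so h >= ceil(log2(n!)).
1119! is far too large to multiply out, so use Stirling's series:
  ln(n!) ~ n ln n - n + (1/2) ln(2 pi n) + 1/(12n)  (error below 1/(360 n^3), negligible here)
  ln(1119) = 7.0201907
  n ln n = 1119 * 7.0201907 = 7855.5934
  (1/2) ln(2 pi * 1119) = (1/2) ln(7030.8844) = 4.4290
  1/(12*1119) = 0.0001
  ln(1119!) ~ 7855.5934 - 1119 + 4.4290 + 0.0001 = 6741.0225
Convert to base 2: log2(1119!) = 6741.0225 / ln 2 = 6741.0225 / 0.69314718 = 9725.2397
ceil(9725.2397) = 9726


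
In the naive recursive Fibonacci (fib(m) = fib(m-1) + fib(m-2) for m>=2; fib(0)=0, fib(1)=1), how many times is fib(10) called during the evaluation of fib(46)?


Let N(m) = number of times fib(m) is called while evaluating fib(46).
N(46) = 1 (the initial call).
N(45) = 1 (only fib(46) calls it).
For 1 <= m <= 44: fib(m) is called by fib(m+1) and fib(m+2), so
  N(m) = N(m+1) + N(m+2).
fib(0) is called only by fib(2), so N(0) = N(2).
Walk down from m=46:
  N(46)=1, N(45)=1, N(44)=2, N(43)=3, N(42)=5, N(41)=8, N(40)=13, N(39)=21, N(38)=34, N(37)=55, N(36)=89, N(35)=144, N(34)=233, N(33)=377, N(32)=610, N(31)=987, N(30)=1597, N(29)=2584, N(28)=4181, N(27)=6765, N(26)=10946, N(25)=17711, N(24)=28657, N(23)=46368, N(22)=75025, N(21)=121393, N(20)=196418, N(19)=317811, N(18)=514229, N(17)=832040, N(16)=1346269, N(15)=2178309, N(14)=3524578, N(13)=5702887, N(12)=9227465, N(11)=14930352, N(10)=24157817
N(10) = 24157817


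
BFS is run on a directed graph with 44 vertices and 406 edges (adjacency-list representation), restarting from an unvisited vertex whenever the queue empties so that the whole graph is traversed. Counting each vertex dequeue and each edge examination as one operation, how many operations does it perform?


A full BFS traversal dequeues each vertex exactly once and examines each directed edge exactly once.
V = 44 (vertex processing cost)
E = 406 (edge examination cost)
Total operations proportional to V + E = 44 + 406 = 450


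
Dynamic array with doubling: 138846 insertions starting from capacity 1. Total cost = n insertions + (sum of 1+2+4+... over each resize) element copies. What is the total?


n = 138846
Insertion costs: 138846
Resizes copy 1, 2, 4, ... up to the largest power of 2 that is <= n-1 = 138845, i.e. 131072.
Copy costs = 1 + 2 + 4 + 8 + 16 + 32 + 64 + 128 + 256 + 512 + 1024 + 2048 + 4096 + 8192 + 16384 + 32768 + 65536 + 131072 = 262143
Total = 138846 + 262143 = 400989


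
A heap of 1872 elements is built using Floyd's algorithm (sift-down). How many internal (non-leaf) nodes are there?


Leaf nodes occupy roughly half the array.
Sift-down is called for each internal node, starting from the last one.
Internal nodes = floor(n/2) = floor(1872/2) = 936


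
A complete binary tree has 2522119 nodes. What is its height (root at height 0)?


In a complete binary tree, level k holds nodes 2^k .. 2^(k+1)-1 (1-indexed).
Height = floor(log2(n)) = floor(log2(2522119)) = 21
Check: 2^21 = 2097152 <= 2522119 < 4194304 = 2^22


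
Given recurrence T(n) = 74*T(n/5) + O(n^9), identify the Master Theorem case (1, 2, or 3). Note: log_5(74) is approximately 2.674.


Master Theorem parameters: a=74, b=5, c=9
log_b(a) = 2.674
Compare b^c with a: 5^9 = 1953125 > 74, so c > log_b(a).
Comparing c=9 vs log_b(a)=2.674:
9 > 2.674 => Case 3
Result: T(n) = O(n^9)
Master Theorem case = 3


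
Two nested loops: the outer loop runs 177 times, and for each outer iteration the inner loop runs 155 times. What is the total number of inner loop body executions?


Outer loop: 177 iterations
Inner loop: 155 iterations per outer iteration
Total = 177 * 155 = 27435


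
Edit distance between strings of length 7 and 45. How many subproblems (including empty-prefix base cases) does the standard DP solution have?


The table includes base cases (empty prefixes).
Rows: (m+1) = 8
Columns: (n+1) = 46
Total = 8 * 46 = 368


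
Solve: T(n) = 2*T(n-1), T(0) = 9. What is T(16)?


Unrolling:
T(16) = 2*T(15) = 2^2*T(14) = ... = 2^16*T(0)
= 2^16 * 9
= 65536 * 9 = 589824


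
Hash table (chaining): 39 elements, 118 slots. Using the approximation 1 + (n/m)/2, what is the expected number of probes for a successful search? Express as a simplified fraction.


Computing expected probes:
alpha = 39/118
= 1 + alpha/2
= 1 + 39/(2*118)
= (2*118 + 39) / (2*118)
= 275/236


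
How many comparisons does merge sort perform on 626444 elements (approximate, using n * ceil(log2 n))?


Recursion depth: ceil(log2(626444)) = 20
Each recursion level merges n = 626444 elements
Total = 626444 * 20 = 12528880


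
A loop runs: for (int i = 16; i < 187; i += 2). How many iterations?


Loop starts at i = 16, increments by 2, stops when i >= 187.
Number of iterations = ceil((187 - 16) / 2)
= ceil(171 / 2)
= 86


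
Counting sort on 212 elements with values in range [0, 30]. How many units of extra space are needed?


Output array size: 212 (to store sorted result)
Count array size: 31 (one slot per possible value, range 0 to 30)
Total extra space = 212 + 31 = 243


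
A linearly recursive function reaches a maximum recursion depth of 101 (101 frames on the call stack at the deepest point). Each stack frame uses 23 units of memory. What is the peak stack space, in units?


Maximum recursion depth = 101 frames
Memory per frame = 23 units
Total stack space = depth * frame_size
= 101 * 23 = 2323


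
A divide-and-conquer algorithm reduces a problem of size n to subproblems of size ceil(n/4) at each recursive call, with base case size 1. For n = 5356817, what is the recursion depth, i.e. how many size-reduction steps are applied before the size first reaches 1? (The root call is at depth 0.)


Each step divides the size by 4 (rounding up); after k steps the size is ceil(n/4^k), which equals 1 exactly when 4^k >= n.
So the depth is the smallest k with 4^k >= 5356817, i.e. ceil(log_4(5356817)).
4^11 = 4194304 < 5356817 <= 16777216 = 4^12
Recursion depth = 12


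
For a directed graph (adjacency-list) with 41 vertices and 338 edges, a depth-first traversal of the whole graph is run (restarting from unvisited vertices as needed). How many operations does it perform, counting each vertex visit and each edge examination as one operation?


A full DFS traversal visits each vertex once and examines each edge once.
V = 41
E = 338
Sum = 41 + 338 = 379


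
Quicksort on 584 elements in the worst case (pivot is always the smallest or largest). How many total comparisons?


In the worst case, each partition step picks the worst pivot:
  Partition 1: 583 comparisons (n-1 elements to compare)
  Partition 2: 582 comparisons
  Partition 3: 581 comparisons
  Partition 4: 580 comparisons
  Partition 5: 579 comparisons
  ...
  Last partition: 0 comparisons
Total = (n-1) + (n-2) + ... + 1 + 0 = n*(n-1)/2
= 584*583/2 = 170236


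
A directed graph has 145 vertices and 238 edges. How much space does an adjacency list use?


Adjacency list: one list head per vertex + one entry per edge
Vertex heads: 145
Edge entries: 238
Total = 145 + 238 = 383


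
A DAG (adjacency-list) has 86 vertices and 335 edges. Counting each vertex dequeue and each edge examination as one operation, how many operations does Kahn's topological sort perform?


V = 86 (vertex processing)
E = 335 (edge processing)
V + E = 86 + 335 = 421


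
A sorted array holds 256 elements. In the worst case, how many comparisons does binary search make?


Halving sequence: 256 -> 128 -> 64 -> 32 -> 16 -> 8 -> 4 -> 2 -> 1
Number of halvings = 8
Max comparisons = 8 + 1 = 9


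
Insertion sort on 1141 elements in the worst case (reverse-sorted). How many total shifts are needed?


In the worst case (reverse-sorted), each element shifts past all previous:
  Element 1: 1 shifts
  Element 2: 2 shifts
  Element 3: 3 shifts
  Element 4: 4 shifts
  Element 5: 5 shifts
  ...
  Element 1140: 1140 shifts
Total = 1 + 2 + ... + 1140
= 1141*(1141-1)/2 = 650370


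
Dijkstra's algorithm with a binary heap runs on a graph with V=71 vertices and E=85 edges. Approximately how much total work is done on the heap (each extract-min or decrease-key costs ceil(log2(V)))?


Dijkstra with a binary heap: each vertex is extracted once, each edge may relax once.
Each heap operation costs O(log V).
V + E = 71 + 85 = 156
ceil(log2(71)) = 7 (since 2^6 = 64 < 71 <= 128 = 2^7)
Total heap work = (V+E) * ceil(log2(V)) = 156 * 7 = 1092


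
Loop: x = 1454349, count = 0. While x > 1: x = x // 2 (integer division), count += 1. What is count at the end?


The variable x halves each step:
x = 1454349 -> 727174 -> 363587 -> 181793 -> 90896 -> 45448 -> 22724 -> 11362 -> 5681 -> 2840 -> 1420 -> 710 -> 355 -> 177 -> 88 -> 44 -> 22 -> 11 -> 5 -> 2 -> 1
Number of halvings = floor(log2(1454349)) = 20


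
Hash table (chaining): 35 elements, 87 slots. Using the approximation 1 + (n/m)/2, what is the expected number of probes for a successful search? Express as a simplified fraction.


Computing expected probes:
alpha = 35/87
= 1 + alpha/2
= 1 + 35/(2*87)
= (2*87 + 35) / (2*87)
= 209/174


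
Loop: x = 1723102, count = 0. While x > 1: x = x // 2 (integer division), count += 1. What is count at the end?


The variable x halves each step:
x = 1723102 -> 861551 -> 430775 -> 215387 -> 107693 -> 53846 -> 26923 -> 13461 -> 6730 -> 3365 -> 1682 -> 841 -> 420 -> 210 -> 105 -> 52 -> 26 -> 13 -> 6 -> 3 -> 1
Number of halvings = floor(log2(1723102)) = 20


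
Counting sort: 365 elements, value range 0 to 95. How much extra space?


n = 365 (output array)
k = 96 (count array for 96 distinct values)
Extra space = 365 + 96 = 461


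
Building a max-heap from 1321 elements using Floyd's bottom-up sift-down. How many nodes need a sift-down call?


In a heap of 1321 elements (0-indexed array):
  Last element index: 1320
  Parent of last element: floor((1320 - 1) / 2) = 659
  Internal nodes: indices 0 to 659
  Count = floor(1321/2) = 660


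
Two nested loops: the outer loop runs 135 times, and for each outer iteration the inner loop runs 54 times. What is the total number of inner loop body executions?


Outer loop: 135 iterations
Inner loop: 54 iterations per outer iteration
Total = 135 * 54 = 7290


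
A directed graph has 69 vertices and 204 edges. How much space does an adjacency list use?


Adjacency list: one list head per vertex + one entry per edge
Vertex heads: 69
Edge entries: 204
Total = 69 + 204 = 273


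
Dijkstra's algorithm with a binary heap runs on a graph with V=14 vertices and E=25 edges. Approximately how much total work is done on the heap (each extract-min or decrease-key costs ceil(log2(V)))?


Dijkstra with a binary heap: each vertex is extracted once, each edge may relax once.
Each heap operation costs O(log V).
V + E = 14 + 25 = 39
ceil(log2(14)) = 4 (since 2^3 = 8 < 14 <= 16 = 2^4)
Total heap work = (V+E) * ceil(log2(V)) = 39 * 4 = 156


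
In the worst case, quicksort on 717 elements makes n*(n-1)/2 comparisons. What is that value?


Sum of comparisons per partition:
716 + 715 + ... + 1 + 0
= 717 * (717 - 1) / 2
= 717 * 716 / 2
= 256686


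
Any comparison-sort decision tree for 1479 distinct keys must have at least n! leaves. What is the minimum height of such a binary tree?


A binary decision tree of height h has at most 2^h leaves and needs at least n! of them, so h >= ceil(log2(n!)).
1479! is far too large to multiply out, so use Stirling's series:
  ln(n!) ~ n ln n - n + (1/2) ln(2 pi n) + 1/(12n)  (error below 1/(360 n^3), negligible here)
  ln(1479) = 7.2991215
  n ln n = 1479 * 7.2991215 = 10795.4007
  (1/2) ln(2 pi * 1479) = (1/2) ln(9292.8311) = 4.5685
  1/(12*1479) = 0.0001
  ln(1479!) ~ 10795.4007 - 1479 + 4.5685 + 0.0001 = 9320.9693
Convert to base 2: log2(1479!) = 9320.9693 / ln 2 = 9320.9693 / 0.69314718 = 13447.3162
ceil(13447.3162) = 13448


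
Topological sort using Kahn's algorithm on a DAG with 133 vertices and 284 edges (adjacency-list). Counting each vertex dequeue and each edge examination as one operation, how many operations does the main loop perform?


Kahn's algorithm:
  1. Compute in-degrees: O(V + E)
  2. Process queue: each vertex dequeued once (O(V))
     each edge examined once (O(E))
Total = V + E = 133 + 284 = 417


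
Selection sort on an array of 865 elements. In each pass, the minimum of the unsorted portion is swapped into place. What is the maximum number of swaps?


Selection sort performs one swap per pass:
  Pass 1: find min in positions 0 to 864, swap with position 0
  Pass 2: find min in positions 1 to 864, swap with position 1
  Pass 3: find min in positions 2 to 864, swap with position 2
  Pass 4: find min in positions 3 to 864, swap with position 3
  Pass 5: find min in positions 4 to 864, swap with position 4
  ... (859 more passes)
Total passes (and swaps) = n - 1 = 865 - 1 = 864


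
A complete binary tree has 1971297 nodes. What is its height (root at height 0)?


In a complete binary tree, level k holds nodes 2^k .. 2^(k+1)-1 (1-indexed).
Height = floor(log2(n)) = floor(log2(1971297)) = 20
Check: 2^20 = 1048576 <= 1971297 < 2097152 = 2^21


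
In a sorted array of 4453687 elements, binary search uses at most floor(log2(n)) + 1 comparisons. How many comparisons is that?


Halving sequence: 4453687 -> 2226843 -> 1113421 -> 556710 -> 278355 -> 139177 -> 69588 -> 34794 -> 17397 -> 8698 -> 4349 -> 2174 -> 1087 -> 543 -> 271 -> 135 -> 67 -> 33 -> 16 -> 8 -> 4 -> 2 -> 1
Number of halvings = 22
Max comparisons = 22 + 1 = 23


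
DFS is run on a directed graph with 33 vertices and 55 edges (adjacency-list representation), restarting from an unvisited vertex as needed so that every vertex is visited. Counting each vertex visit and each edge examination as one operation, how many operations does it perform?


A full DFS traversal processes each vertex exactly once (push/pop on stack).
Each directed edge is examined once.
V = 33, E = 55
V + E = 88


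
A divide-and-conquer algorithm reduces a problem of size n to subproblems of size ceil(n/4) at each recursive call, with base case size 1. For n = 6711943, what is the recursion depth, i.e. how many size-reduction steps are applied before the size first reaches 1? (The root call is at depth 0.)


Each step divides the size by 4 (rounding up); after k steps the size is ceil(n/4^k), which equals 1 exactly when 4^k >= n.
So the depth is the smallest k with 4^k >= 6711943, i.e. ceil(log_4(6711943)).
4^11 = 4194304 < 6711943 <= 16777216 = 4^12
Recursion depth = 12


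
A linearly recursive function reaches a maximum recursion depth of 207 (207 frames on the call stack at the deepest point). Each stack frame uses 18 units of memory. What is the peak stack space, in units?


Maximum recursion depth = 207 frames
Memory per frame = 18 units
Total stack space = depth * frame_size
= 207 * 18 = 3726


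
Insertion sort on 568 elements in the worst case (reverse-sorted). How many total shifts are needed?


In the worst case (reverse-sorted), each element shifts past all previous:
  Element 1: 1 shifts
  Element 2: 2 shifts
  Element 3: 3 shifts
  Element 4: 4 shifts
  Element 5: 5 shifts
  ...
  Element 567: 567 shifts
Total = 1 + 2 + ... + 567
= 568*(568-1)/2 = 161028


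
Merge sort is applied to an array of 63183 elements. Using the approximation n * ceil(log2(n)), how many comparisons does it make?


Merge sort divides the array into halves recursively.
Number of levels = ceil(log2(63183)) = 16
At each level, approximately n = 63183 comparisons are needed for merging.
Total comparisons ~ n * ceil(log2(n)) = 63183 * 16 = 1010928


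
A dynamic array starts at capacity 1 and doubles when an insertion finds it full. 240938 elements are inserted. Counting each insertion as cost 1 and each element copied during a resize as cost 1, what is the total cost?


n = 240938
Insertion costs: 240938
Resizes copy 1, 2, 4, ... up to the largest power of 2 that is <= n-1 = 240937, i.e. 131072.
Copy costs = 1 + 2 + 4 + 8 + 16 + 32 + 64 + 128 + 256 + 512 + 1024 + 2048 + 4096 + 8192 + 16384 + 32768 + 65536 + 131072 = 262143
Total = 240938 + 262143 = 503081


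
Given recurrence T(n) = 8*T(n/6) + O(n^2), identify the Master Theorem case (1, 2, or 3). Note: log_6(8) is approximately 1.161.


Master Theorem parameters: a=8, b=6, c=2
log_b(a) = 1.161
Compare b^c with a: 6^2 = 36 > 8, so c > log_b(a).
Comparing c=2 vs log_b(a)=1.161:
2 > 1.161 => Case 3
Result: T(n) = O(n^2)
Master Theorem case = 3


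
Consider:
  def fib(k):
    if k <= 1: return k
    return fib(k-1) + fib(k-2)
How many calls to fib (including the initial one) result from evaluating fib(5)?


Let C(m) = total calls to evaluate fib(m). Then C(0)=C(1)=1, and
C(m) = 1 + C(m-1) + C(m-2) for m >= 2.
Build the table (each entry = 1 + previous two):
  C(0) = 1
  C(1) = 1
  C(2) = 1 + 1 + 1 = 3
  C(3) = 1 + 3 + 1 = 5
  C(4) = 1 + 5 + 3 = 9
  C(5) = 1 + 9 + 5 = 15
Total calls for fib(5) = 15


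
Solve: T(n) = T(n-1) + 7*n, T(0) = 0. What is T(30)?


Expanding the recurrence:
T(30) = T(29) + 7*30
       = T(28) + 7*29 + 7*30
       ...
       = T(0) + 7*(1 + 2 + ... + 30)
       = 0 + 7 * 30*31/2
       = 0 + 7 * 465
       = 0 + 3255 = 3255


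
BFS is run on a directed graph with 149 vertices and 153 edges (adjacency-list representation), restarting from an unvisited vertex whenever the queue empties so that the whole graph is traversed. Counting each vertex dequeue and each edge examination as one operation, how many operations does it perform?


A full BFS traversal dequeues each vertex exactly once and examines each directed edge exactly once.
V = 149 (vertex processing cost)
E = 153 (edge examination cost)
Total operations proportional to V + E = 149 + 153 = 302


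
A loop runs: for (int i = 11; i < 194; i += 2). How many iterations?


Loop starts at i = 11, increments by 2, stops when i >= 194.
Number of iterations = ceil((194 - 11) / 2)
= ceil(183 / 2)
= 92


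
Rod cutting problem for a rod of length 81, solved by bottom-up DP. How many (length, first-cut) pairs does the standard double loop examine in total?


For each subproblem length i = 1..81, the inner loop considers i possible first cuts.
Total = 1 + 2 + ... + 81
= 81*(81+1)/2
= 81*82/2 = 3321


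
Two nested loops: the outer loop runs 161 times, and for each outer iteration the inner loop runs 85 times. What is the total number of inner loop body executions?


Outer loop: 161 iterations
Inner loop: 85 iterations per outer iteration
Total = 161 * 85 = 13685


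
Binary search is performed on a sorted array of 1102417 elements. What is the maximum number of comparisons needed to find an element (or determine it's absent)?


Binary search halves the search space each comparison:
  Step 1: search space = 1102417 -> 551208
  Step 2: search space = 551208 -> 275604
  Step 3: search space = 275604 -> 137802
  Step 4: search space = 137802 -> 68901
  Step 5: search space = 68901 -> 34450
  Step 6: search space = 34450 -> 17225
  Step 7: search space = 17225 -> 8612
  Step 8: search space = 8612 -> 4306
  Step 9: search space = 4306 -> 2153
  Step 10: search space = 2153 -> 1076
  Step 11: search space = 1076 -> 538
  Step 12: search space = 538 -> 269
  Step 13: search space = 269 -> 134
  Step 14: search space = 134 -> 67
  Step 15: search space = 67 -> 33
  Step 16: search space = 33 -> 16
  Step 17: search space = 16 -> 8
  Step 18: search space = 8 -> 4
  Step 19: search space = 4 -> 2
  Step 20: search space = 2 -> 1
  Step 21: search space = 1 (final check)
Maximum comparisons = floor(log2(1102417)) + 1 = 20 + 1 = 21


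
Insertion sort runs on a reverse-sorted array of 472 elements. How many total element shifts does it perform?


Sum of shifts = 1 + 2 + 3 + ... + 471
= 472 * 471 / 2
= 222312 / 2
= 111156


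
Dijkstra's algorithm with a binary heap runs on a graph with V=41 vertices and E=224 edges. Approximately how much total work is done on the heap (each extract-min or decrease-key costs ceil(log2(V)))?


Dijkstra with a binary heap: each vertex is extracted once, each edge may relax once.
Each heap operation costs O(log V).
V + E = 41 + 224 = 265
ceil(log2(41)) = 6 (since 2^5 = 32 < 41 <= 64 = 2^6)
Total heap work = (V+E) * ceil(log2(V)) = 265 * 6 = 1590


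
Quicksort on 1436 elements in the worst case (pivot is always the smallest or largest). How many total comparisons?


In the worst case, each partition step picks the worst pivot:
  Partition 1: 1435 comparisons (n-1 elements to compare)
  Partition 2: 1434 comparisons
  Partition 3: 1433 comparisons
  Partition 4: 1432 comparisons
  Partition 5: 1431 comparisons
  ...
  Last partition: 0 comparisons
Total = (n-1) + (n-2) + ... + 1 + 0 = n*(n-1)/2
= 1436*1435/2 = 1030330


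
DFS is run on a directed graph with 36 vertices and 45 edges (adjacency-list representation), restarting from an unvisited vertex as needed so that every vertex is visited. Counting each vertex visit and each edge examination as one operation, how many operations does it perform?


A full DFS traversal processes each vertex exactly once (push/pop on stack).
Each directed edge is examined once.
V = 36, E = 45
V + E = 81


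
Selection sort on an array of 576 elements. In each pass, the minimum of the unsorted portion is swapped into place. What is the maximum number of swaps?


Selection sort performs one swap per pass:
  Pass 1: find min in positions 0 to 575, swap with position 0
  Pass 2: find min in positions 1 to 575, swap with position 1
  Pass 3: find min in positions 2 to 575, swap with position 2
  Pass 4: find min in positions 3 to 575, swap with position 3
  Pass 5: find min in positions 4 to 575, swap with position 4
  ... (570 more passes)
Total passes (and swaps) = n - 1 = 576 - 1 = 575


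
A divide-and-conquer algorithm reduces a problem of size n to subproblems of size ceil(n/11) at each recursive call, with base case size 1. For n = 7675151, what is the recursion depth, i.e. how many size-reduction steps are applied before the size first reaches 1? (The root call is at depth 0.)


Each step divides the size by 11 (rounding up); after k steps the size is ceil(n/11^k), which equals 1 exactly when 11^k >= n.
So the depth is the smallest k with 11^k >= 7675151, i.e. ceil(log_11(7675151)).
11^6 = 1771561 < 7675151 <= 19487171 = 11^7
Recursion depth = 7


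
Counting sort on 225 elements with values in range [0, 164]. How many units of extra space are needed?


Output array size: 225 (to store sorted result)
Count array size: 165 (one slot per possible value, range 0 to 164)
Total extra space = 225 + 165 = 390


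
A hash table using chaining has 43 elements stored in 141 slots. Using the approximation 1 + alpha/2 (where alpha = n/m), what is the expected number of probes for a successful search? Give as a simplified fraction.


Load factor alpha = n/m = 43/141
Expected probes = 1 + alpha/2 = 1 + 43/(2*141)
= 1 + 43/282
= 282/282 + 43/282
= 325/282


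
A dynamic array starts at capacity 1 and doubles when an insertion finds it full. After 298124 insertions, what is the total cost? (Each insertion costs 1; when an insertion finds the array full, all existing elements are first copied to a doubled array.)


Insertion cost: 298124 (one per element)
Resizes occur just before inserting elements 2, 3, 5, 9, ...
Elements copied at each resize: 1 + 2 + 4 + 8 + 16 + 32 + 64 + 128 + 256 + 512 + 1024 + 2048 + 4096 + 8192 + 16384 + 32768 + 65536 + 131072 + 262144
Sum of copies = 524287 (geometric series: 2^k - 1)
Total = 298124 + 524287 = 822411


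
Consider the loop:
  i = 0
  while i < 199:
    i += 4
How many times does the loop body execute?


Starting at i = 0, each iteration adds 4.
Iterations until i >= 199:
  Iteration 1: i = 0 -> i = 4
  Iteration 2: i = 4 -> i = 8
  Iteration 3: i = 8 -> i = 12
  Iteration 4: i = 12 -> i = 16
  Iteration 5: i = 16 -> i = 20
  Iteration 6: i = 20 -> i = 24
  Iteration 7: i = 24 -> i = 28
  Iteration 8: i = 28 -> i = 32
  ... continuing ...
Total iterations = ceil(199/4) = 50


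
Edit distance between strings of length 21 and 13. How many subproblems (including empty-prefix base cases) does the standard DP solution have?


The table includes base cases (empty prefixes).
Rows: (m+1) = 22
Columns: (n+1) = 14
Total = 22 * 14 = 308


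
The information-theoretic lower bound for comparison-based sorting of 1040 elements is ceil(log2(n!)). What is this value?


A binary decision tree of height h has at most 2^h leaves and needs at least n! of them, so h >= ceil(log2(n!)).
1040! is far too large to multiply out, so use Stirling's series:
  ln(n!) ~ n ln n - n + (1/2) ln(2 pi n) + 1/(12n)  (error below 1/(360 n^3), negligible here)
  ln(1040) = 6.9469760
  n ln n = 1040 * 6.9469760 = 7224.8550
  (1/2) ln(2 pi * 1040) = (1/2) ln(6534.5127) = 4.3924
  1/(12*1040) = 0.0001
  ln(1040!) ~ 7224.8550 - 1040 + 4.3924 + 0.0001 = 6189.2475
Convert to base 2: log2(1040!) = 6189.2475 / ln 2 = 6189.2475 / 0.69314718 = 8929.1967
ceil(8929.1967) = 8930


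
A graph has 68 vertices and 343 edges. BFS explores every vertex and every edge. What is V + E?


A full BFS traversal dequeues each vertex once and examines each edge once.
Vertex visits: 68
Edge visits: 343
V + E = 68 + 343 = 411


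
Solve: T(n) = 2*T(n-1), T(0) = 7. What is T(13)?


Unrolling:
T(13) = 2*T(12) = 2^2*T(11) = ... = 2^13*T(0)
= 2^13 * 7
= 8192 * 7 = 57344


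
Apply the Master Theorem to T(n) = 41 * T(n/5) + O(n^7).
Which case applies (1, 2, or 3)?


The Master Theorem: T(n) = a*T(n/b) + O(n^c)
  a = 41, b = 5, c = 7
log_b(a) = log_5(41) ~ 2.307
Compare b^c with a: 5^7 = 78125 > 41, so c > log_b(a).
Since c > log_b(a), Case 3 applies.
T(n) = O(n^7)
Master Theorem case = 3


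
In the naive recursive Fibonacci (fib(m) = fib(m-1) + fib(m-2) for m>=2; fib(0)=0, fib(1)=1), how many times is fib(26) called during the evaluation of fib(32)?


Let N(m) = number of times fib(m) is called while evaluating fib(32).
N(32) = 1 (the initial call).
N(31) = 1 (only fib(32) calls it).
For 1 <= m <= 30: fib(m) is called by fib(m+1) and fib(m+2), so
  N(m) = N(m+1) + N(m+2).
fib(0) is called only by fib(2), so N(0) = N(2).
Walk down from m=32:
  N(32)=1, N(31)=1, N(30)=2, N(29)=3, N(28)=5, N(27)=8, N(26)=13
N(26) = 13


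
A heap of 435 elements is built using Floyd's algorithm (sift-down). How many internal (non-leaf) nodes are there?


Leaf nodes occupy roughly half the array.
Sift-down is called for each internal node, starting from the last one.
Internal nodes = floor(n/2) = floor(435/2) = 217


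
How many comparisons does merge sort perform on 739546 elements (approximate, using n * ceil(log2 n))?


Recursion depth: ceil(log2(739546)) = 20
Each recursion level merges n = 739546 elements
Total = 739546 * 20 = 14790920


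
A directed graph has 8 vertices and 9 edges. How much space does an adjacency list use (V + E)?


Adjacency list: one list head per vertex + one entry per edge
Vertex heads: 8
Edge entries: 9
Total = 8 + 9 = 17


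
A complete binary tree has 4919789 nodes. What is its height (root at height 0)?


In a complete binary tree, level k holds nodes 2^k .. 2^(k+1)-1 (1-indexed).
Height = floor(log2(n)) = floor(log2(4919789)) = 22
Check: 2^22 = 4194304 <= 4919789 < 8388608 = 2^23


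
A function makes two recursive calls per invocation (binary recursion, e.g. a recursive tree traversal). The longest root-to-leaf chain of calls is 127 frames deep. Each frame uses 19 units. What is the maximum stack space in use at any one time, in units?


Binary recursion: the two calls run one after the other, so only one root-to-leaf chain of frames is on the stack at a time.
Maximum depth (longest chain) = 127 frames
Each frame = 19 units
Max stack space = 127 * 19 = 2413


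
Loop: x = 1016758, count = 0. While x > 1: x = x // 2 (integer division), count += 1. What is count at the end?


The variable x halves each step:
x = 1016758 -> 508379 -> 254189 -> 127094 -> 63547 -> 31773 -> 15886 -> 7943 -> 3971 -> 1985 -> 992 -> 496 -> 248 -> 124 -> 62 -> 31 -> 15 -> 7 -> 3 -> 1
Number of halvings = floor(log2(1016758)) = 19


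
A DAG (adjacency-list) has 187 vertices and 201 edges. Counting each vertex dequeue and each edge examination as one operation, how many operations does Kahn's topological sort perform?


V = 187 (vertex processing)
E = 201 (edge processing)
V + E = 187 + 201 = 388


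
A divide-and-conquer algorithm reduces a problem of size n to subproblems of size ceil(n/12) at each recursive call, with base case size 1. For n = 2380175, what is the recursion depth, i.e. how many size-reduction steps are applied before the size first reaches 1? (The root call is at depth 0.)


Each step divides the size by 12 (rounding up); after k steps the size is ceil(n/12^k), which equals 1 exactly when 12^k >= n.
So the depth is the smallest k with 12^k >= 2380175, i.e. ceil(log_12(2380175)).
12^5 = 248832 < 2380175 <= 2985984 = 12^6
Recursion depth = 6


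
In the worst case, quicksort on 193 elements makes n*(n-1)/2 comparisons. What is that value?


Sum of comparisons per partition:
192 + 191 + ... + 1 + 0
= 193 * (193 - 1) / 2
= 193 * 192 / 2
= 18528


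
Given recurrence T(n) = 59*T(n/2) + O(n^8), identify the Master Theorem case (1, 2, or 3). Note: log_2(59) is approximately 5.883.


Master Theorem parameters: a=59, b=2, c=8
log_b(a) = 5.883
Compare b^c with a: 2^8 = 256 > 59, so c > log_b(a).
Comparing c=8 vs log_b(a)=5.883:
8 > 5.883 => Case 3
Result: T(n) = O(n^8)
Master Theorem case = 3


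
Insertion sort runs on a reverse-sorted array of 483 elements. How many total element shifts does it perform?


Sum of shifts = 1 + 2 + 3 + ... + 482
= 483 * 482 / 2
= 232806 / 2
= 116403


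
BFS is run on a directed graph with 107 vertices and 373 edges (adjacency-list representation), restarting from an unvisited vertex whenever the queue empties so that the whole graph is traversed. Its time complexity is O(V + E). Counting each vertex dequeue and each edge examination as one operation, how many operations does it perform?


A full BFS traversal dequeues each vertex exactly once and examines each directed edge exactly once.
V = 107 (vertex processing cost)
E = 373 (edge examination cost)
Total operations proportional to V + E = 107 + 373 = 480


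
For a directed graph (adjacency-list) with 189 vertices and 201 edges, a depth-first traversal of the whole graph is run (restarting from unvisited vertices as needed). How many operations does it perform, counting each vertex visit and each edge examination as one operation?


A full DFS traversal visits each vertex once and examines each edge once.
V = 189
E = 201
Sum = 189 + 201 = 390


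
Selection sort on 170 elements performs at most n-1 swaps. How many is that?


Each of the 169 passes places one element in its final position.
Pass 1: swap minimum into position 0
Pass 2: swap minimum of remaining into position 1
...
Pass 169: last two elements, one swap
Maximum swaps = 170 - 1 = 169


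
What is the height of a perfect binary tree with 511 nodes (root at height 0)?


A perfect binary tree with 511 nodes:
  511 = 2^9 - 1
  Levels: 0, 1, ..., 8
  Height = 8


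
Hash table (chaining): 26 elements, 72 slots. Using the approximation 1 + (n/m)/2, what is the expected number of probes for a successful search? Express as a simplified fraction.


Computing expected probes:
alpha = 26/72
= 1 + alpha/2
= 1 + 26/(2*72)
= (2*72 + 26) / (2*72)
= 170/144 = 85/72


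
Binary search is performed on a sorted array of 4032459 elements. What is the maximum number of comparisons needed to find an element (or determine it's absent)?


Binary search halves the search space each comparison:
  Step 1: search space = 4032459 -> 2016229
  Step 2: search space = 2016229 -> 1008114
  Step 3: search space = 1008114 -> 504057
  Step 4: search space = 504057 -> 252028
  Step 5: search space = 252028 -> 126014
  Step 6: search space = 126014 -> 63007
  Step 7: search space = 63007 -> 31503
  Step 8: search space = 31503 -> 15751
  Step 9: search space = 15751 -> 7875
  Step 10: search space = 7875 -> 3937
  Step 11: search space = 3937 -> 1968
  Step 12: search space = 1968 -> 984
  Step 13: search space = 984 -> 492
  Step 14: search space = 492 -> 246
  Step 15: search space = 246 -> 123
  Step 16: search space = 123 -> 61
  Step 17: search space = 61 -> 30
  Step 18: search space = 30 -> 15
  Step 19: search space = 15 -> 7
  Step 20: search space = 7 -> 3
  Step 21: search space = 3 -> 1
  Step 22: search space = 1 (final check)
Maximum comparisons = floor(log2(4032459)) + 1 = 21 + 1 = 22


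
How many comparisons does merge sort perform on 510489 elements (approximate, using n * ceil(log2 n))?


Recursion depth: ceil(log2(510489)) = 19
Each recursion level merges n = 510489 elements
Total = 510489 * 19 = 9699291


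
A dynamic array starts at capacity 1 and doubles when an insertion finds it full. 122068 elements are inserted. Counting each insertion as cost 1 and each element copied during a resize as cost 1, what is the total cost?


n = 122068
Insertion costs: 122068
Resizes copy 1, 2, 4, ... up to the largest power of 2 that is <= n-1 = 122067, i.e. 65536.
Copy costs = 1 + 2 + 4 + 8 + 16 + 32 + 64 + 128 + 256 + 512 + 1024 + 2048 + 4096 + 8192 + 16384 + 32768 + 65536 = 131071
Total = 122068 + 131071 = 253139


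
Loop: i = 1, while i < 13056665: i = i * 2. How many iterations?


i multiplies by 2 each step:
i = 1 -> 2 -> 4 -> 8 -> 16 -> 32 -> 64 -> 128 -> 256 -> 512 -> 1024 -> 2048 -> 4096 -> 8192 -> 16384 -> 32768 -> 65536 -> 131072 -> 262144 -> 524288 -> 1048576 -> 2097152 -> 4194304 -> 8388608 -> 16777216 (stop)
Iterations = ceil(log_2(13056665)) = 24


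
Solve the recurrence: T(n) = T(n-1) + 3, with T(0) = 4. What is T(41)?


Unrolling the recurrence:
T(41) = T(40) + 3
       = T(39) + 3 + 3
       = T(38) + 3*3
       ...
       = T(0) + 3*41
       = 4 + 123 = 127


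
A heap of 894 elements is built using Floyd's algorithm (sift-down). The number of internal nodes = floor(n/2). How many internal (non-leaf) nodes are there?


Leaf nodes occupy roughly half the array.
Sift-down is called for each internal node, starting from the last one.
Internal nodes = floor(n/2) = floor(894/2) = 447


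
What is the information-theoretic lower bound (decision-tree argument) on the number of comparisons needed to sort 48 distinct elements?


A binary decision tree of height h has at most 2^h leaves and needs at least n! of them, so h >= ceil(log2(n!)).
48! is far too large to multiply out, so use Stirling's series:
  ln(n!) ~ n ln n - n + (1/2) ln(2 pi n) + 1/(12n)  (error below 1/(360 n^3), negligible here)
  ln(48) = 3.8712010
  n ln n = 48 * 3.8712010 = 185.8176
  (1/2) ln(2 pi * 48) = (1/2) ln(301.5929) = 2.8545
  1/(12*48) = 0.0017
  ln(48!) ~ 185.8176 - 48 + 2.8545 + 0.0017 = 140.6738
Convert to base 2: log2(48!) = 140.6738 / ln 2 = 140.6738 / 0.69314718 = 202.9494
ceil(202.9494) = 203


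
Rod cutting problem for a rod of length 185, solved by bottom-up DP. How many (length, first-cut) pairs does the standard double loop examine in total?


For each subproblem length i = 1..185, the inner loop considers i possible first cuts.
Total = 1 + 2 + ... + 185
= 185*(185+1)/2
= 185*186/2 = 17205


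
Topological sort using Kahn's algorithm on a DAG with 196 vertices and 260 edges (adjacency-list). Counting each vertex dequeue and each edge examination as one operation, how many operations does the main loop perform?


Kahn's algorithm:
  1. Compute in-degrees: O(V + E)
  2. Process queue: each vertex dequeued once (O(V))
     each edge examined once (O(E))
Total = V + E = 196 + 260 = 456


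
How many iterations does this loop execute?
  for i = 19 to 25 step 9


The loop variable i takes values starting at 19 and increments by 9 each iteration.
Sequence: i = 19
The upper bound 25 is inclusive, so the count is floor((last - first) / step) + 1:
floor((25 - 19) / 9) + 1 = floor(6/9) + 1 = 0 + 1 = 1


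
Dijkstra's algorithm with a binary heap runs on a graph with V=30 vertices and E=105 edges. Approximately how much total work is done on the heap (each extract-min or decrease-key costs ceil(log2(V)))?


Dijkstra with a binary heap: each vertex is extracted once, each edge may relax once.
Each heap operation costs O(log V).
V + E = 30 + 105 = 135
ceil(log2(30)) = 5 (since 2^4 = 16 < 30 <= 32 = 2^5)
Total heap work = (V+E) * ceil(log2(V)) = 135 * 5 = 675


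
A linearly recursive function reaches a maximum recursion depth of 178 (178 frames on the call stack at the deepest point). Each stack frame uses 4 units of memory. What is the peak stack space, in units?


Maximum recursion depth = 178 frames
Memory per frame = 4 units
Total stack space = depth * frame_size
= 178 * 4 = 712


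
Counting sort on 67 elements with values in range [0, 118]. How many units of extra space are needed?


Output array size: 67 (to store sorted result)
Count array size: 119 (one slot per possible value, range 0 to 118)
Total extra space = 67 + 119 = 186


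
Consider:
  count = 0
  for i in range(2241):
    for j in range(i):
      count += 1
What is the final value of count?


For each i, the inner loop runs i times:
  i=0: inner runs 0 times
  i=1: inner runs 1 time
  i=2: inner runs 2 times
  i=3: inner runs 3 times
  i=4: inner runs 4 times
  i=5: inner runs 5 times
  i=6: inner runs 6 times
  i=7: inner runs 7 times
  ...
Total = 0 + 1 + 2 + ... + 2240 = 2241*(2241-1)/2 = 2509920


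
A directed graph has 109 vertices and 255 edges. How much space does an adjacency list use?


Adjacency list: one list head per vertex + one entry per edge
Vertex heads: 109
Edge entries: 255
Total = 109 + 255 = 364


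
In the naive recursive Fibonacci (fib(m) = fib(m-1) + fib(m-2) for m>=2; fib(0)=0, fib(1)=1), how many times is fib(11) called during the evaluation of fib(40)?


Let N(m) = number of times fib(m) is called while evaluating fib(40).
N(40) = 1 (the initial call).
N(39) = 1 (only fib(40) calls it).
For 1 <= m <= 38: fib(m) is called by fib(m+1) and fib(m+2), so
  N(m) = N(m+1) + N(m+2).
fib(0) is called only by fib(2), so N(0) = N(2).
Walk down from m=40:
  N(40)=1, N(39)=1, N(38)=2, N(37)=3, N(36)=5, N(35)=8, N(34)=13, N(33)=21, N(32)=34, N(31)=55, N(30)=89, N(29)=144, N(28)=233, N(27)=377, N(26)=610, N(25)=987, N(24)=1597, N(23)=2584, N(22)=4181, N(21)=6765, N(20)=10946, N(19)=17711, N(18)=28657, N(17)=46368, N(16)=75025, N(15)=121393, N(14)=196418, N(13)=317811, N(12)=514229, N(11)=832040
N(11) = 832040


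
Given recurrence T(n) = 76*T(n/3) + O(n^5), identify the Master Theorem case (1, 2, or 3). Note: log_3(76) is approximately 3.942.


Master Theorem parameters: a=76, b=3, c=5
log_b(a) = 3.942
Compare b^c with a: 3^5 = 243 > 76, so c > log_b(a).
Comparing c=5 vs log_b(a)=3.942:
5 > 3.942 => Case 3
Result: T(n) = O(n^5)
Master Theorem case = 3
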